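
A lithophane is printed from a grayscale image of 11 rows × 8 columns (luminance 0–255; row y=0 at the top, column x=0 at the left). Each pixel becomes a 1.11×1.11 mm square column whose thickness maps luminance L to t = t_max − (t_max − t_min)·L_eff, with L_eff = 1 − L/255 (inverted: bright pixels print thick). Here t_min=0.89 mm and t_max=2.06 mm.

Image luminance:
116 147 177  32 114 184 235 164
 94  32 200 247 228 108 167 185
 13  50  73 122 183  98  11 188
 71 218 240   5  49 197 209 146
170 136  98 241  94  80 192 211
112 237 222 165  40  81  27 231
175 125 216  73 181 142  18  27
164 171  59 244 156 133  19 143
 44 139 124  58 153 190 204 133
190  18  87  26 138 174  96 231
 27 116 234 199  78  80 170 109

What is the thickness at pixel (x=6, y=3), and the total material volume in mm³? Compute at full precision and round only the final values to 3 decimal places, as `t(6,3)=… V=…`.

t(6,3)=1.849 V=162.663

span = t_max - t_min = 2.06 - 0.89 = 1.170
L(6,3) = 209, L_eff = 1 - 209/255 = 0.180392 (inverted)
t(6,3) = 2.06 - 1.170·0.180392 = 1.849
Σt over all 11·8 pixels = 280544/2125 ≈ 132.0207059
V = pitch²·Σt = 1.11²·280544/2125 = 162.663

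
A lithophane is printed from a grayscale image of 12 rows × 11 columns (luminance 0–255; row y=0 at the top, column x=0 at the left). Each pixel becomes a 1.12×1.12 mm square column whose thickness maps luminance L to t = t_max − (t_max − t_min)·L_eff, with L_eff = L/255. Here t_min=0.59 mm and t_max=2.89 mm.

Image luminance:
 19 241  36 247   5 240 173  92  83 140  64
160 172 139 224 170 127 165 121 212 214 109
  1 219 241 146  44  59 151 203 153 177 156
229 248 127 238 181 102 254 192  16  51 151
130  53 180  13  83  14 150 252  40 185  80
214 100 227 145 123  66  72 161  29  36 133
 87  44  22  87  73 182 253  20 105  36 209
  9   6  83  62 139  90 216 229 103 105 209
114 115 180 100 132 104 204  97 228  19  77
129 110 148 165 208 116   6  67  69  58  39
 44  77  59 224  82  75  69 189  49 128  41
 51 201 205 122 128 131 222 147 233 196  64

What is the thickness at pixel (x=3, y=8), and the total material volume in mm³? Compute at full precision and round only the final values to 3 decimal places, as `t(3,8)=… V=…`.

t(3,8)=1.988 V=291.064

span = t_max - t_min = 2.89 - 0.59 = 2.300
L(3,8) = 100, L_eff = 100/255 = 0.392157
t(3,8) = 2.89 - 2.300·0.392157 = 1.988
Σt over all 12·11 pixels = 197229/850 ≈ 232.0341176
V = pitch²·Σt = 1.12²·197229/850 = 291.064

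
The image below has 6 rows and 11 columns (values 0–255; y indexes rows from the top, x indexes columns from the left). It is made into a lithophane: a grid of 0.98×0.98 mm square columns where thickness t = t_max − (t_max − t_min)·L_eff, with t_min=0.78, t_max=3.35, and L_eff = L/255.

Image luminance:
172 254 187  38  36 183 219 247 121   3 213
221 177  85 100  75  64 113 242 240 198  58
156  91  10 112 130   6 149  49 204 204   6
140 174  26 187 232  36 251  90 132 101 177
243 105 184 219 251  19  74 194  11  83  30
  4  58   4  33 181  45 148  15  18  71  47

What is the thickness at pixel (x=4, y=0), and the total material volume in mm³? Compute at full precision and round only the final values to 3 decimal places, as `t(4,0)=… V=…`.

t(4,0)=2.987 V=135.433

span = t_max - t_min = 3.35 - 0.78 = 2.570
L(4,0) = 36, L_eff = 36/255 = 0.141176
t(4,0) = 3.35 - 2.570·0.141176 = 2.987
Σt over all 6·11 pixels = 898982/6375 ≈ 141.0167843
V = pitch²·Σt = 0.98²·898982/6375 = 135.433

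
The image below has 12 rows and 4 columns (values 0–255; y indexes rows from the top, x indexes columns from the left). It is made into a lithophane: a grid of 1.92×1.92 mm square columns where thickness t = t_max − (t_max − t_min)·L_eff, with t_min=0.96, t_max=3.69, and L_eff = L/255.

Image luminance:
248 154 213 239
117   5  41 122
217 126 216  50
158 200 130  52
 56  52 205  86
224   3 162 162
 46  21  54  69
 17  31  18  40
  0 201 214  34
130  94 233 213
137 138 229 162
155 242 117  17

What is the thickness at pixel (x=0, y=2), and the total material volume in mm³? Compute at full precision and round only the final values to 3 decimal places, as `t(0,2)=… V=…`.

span = t_max - t_min = 3.69 - 0.96 = 2.730
L(0,2) = 217, L_eff = 217/255 = 0.850980
t(0,2) = 3.69 - 2.730·0.850980 = 1.367
Σt over all 12·4 pixels = 97317/850 ≈ 114.4905882
V = pitch²·Σt = 1.92²·97317/850 = 422.058

t(0,2)=1.367 V=422.058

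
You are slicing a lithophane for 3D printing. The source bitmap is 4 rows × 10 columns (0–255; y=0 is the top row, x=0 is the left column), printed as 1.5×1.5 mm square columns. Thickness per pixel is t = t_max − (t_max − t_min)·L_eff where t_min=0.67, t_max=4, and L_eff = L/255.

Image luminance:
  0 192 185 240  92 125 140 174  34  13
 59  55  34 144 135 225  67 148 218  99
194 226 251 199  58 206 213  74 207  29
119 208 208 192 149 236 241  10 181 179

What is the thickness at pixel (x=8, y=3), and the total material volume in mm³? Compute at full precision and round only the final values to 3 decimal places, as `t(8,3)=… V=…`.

span = t_max - t_min = 4 - 0.67 = 3.330
L(8,3) = 181, L_eff = 181/255 = 0.709804
t(8,3) = 4 - 3.330·0.709804 = 1.636
Σt over all 4·10 pixels = 720751/8500 ≈ 84.7942353
V = pitch²·Σt = 1.5²·720751/8500 = 190.787

t(8,3)=1.636 V=190.787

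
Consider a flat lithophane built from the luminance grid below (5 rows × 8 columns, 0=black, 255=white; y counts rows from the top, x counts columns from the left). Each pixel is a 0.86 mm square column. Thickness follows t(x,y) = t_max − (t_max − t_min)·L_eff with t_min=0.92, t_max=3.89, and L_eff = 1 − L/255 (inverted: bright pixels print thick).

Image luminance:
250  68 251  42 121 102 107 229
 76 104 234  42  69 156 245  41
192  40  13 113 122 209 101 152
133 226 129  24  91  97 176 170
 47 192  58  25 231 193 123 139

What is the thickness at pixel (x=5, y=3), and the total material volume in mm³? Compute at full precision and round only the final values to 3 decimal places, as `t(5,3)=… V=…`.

span = t_max - t_min = 3.89 - 0.92 = 2.970
L(5,3) = 97, L_eff = 1 - 97/255 = 0.619608 (inverted)
t(5,3) = 3.89 - 2.970·0.619608 = 2.050
Σt over all 5·8 pixels = 820967/8500 ≈ 96.5843529
V = pitch²·Σt = 0.86²·820967/8500 = 71.434

t(5,3)=2.050 V=71.434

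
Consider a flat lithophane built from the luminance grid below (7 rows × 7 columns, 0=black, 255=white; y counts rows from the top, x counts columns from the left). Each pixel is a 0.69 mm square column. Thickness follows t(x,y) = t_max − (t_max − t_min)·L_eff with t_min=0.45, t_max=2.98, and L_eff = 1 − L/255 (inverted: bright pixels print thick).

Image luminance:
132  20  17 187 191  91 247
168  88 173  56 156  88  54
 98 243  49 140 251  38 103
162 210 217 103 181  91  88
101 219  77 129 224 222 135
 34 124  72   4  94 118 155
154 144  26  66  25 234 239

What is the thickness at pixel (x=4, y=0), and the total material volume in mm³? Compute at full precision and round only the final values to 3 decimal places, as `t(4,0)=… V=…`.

span = t_max - t_min = 2.98 - 0.45 = 2.530
L(4,0) = 191, L_eff = 1 - 191/255 = 0.250980 (inverted)
t(4,0) = 2.98 - 2.530·0.250980 = 2.345
Σt over all 7·7 pixels = 2140489/25500 ≈ 83.9407451
V = pitch²·Σt = 0.69²·2140489/25500 = 39.964

t(4,0)=2.345 V=39.964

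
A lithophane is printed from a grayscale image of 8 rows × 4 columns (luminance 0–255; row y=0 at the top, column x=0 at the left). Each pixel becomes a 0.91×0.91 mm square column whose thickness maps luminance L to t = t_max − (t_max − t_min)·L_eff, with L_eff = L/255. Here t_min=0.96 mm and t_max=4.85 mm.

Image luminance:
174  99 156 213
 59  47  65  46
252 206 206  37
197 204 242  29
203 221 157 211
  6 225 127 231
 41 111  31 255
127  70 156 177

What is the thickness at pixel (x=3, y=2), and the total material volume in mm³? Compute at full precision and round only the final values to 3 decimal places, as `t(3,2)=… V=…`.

span = t_max - t_min = 4.85 - 0.96 = 3.890
L(3,2) = 37, L_eff = 37/255 = 0.145098
t(3,2) = 4.85 - 3.890·0.145098 = 4.286
Σt over all 8·4 pixels = 725197/8500 ≈ 85.3172941
V = pitch²·Σt = 0.91²·725197/8500 = 70.651

t(3,2)=4.286 V=70.651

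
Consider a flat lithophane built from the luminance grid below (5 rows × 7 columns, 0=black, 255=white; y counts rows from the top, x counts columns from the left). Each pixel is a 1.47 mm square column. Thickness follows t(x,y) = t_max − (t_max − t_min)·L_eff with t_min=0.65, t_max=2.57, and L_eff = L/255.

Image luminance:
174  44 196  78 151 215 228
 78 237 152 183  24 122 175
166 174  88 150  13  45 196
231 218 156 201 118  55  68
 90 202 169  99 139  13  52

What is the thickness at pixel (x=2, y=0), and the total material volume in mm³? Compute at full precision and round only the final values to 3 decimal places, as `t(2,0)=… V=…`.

span = t_max - t_min = 2.57 - 0.65 = 1.920
L(2,0) = 196, L_eff = 196/255 = 0.768627
t(2,0) = 2.57 - 1.920·0.768627 = 1.094
Σt over all 5·7 pixels = 18551/340 ≈ 54.5617647
V = pitch²·Σt = 1.47²·18551/340 = 117.903

t(2,0)=1.094 V=117.903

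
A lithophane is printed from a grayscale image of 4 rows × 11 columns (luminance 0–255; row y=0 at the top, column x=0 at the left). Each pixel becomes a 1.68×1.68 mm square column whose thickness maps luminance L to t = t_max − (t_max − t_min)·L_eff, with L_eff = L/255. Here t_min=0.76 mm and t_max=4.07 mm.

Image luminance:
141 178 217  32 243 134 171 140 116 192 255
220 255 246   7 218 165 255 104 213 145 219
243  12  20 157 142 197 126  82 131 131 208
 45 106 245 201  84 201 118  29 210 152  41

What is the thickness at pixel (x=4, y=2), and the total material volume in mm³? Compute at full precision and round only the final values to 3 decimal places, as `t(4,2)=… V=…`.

span = t_max - t_min = 4.07 - 0.76 = 3.310
L(4,2) = 142, L_eff = 142/255 = 0.556863
t(4,2) = 4.07 - 3.310·0.556863 = 2.227
Σt over all 4·11 pixels = 777761/8500 ≈ 91.5012941
V = pitch²·Σt = 1.68²·777761/8500 = 258.253

t(4,2)=2.227 V=258.253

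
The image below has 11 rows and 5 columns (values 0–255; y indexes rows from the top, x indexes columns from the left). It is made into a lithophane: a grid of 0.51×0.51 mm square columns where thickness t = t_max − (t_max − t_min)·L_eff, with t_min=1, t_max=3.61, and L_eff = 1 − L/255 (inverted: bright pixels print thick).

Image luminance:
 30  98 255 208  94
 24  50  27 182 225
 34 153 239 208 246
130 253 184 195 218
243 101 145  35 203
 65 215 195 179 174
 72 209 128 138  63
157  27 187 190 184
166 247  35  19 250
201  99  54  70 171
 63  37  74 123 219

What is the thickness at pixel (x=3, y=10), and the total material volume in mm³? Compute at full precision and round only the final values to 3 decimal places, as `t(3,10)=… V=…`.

span = t_max - t_min = 3.61 - 1 = 2.610
L(3,10) = 123, L_eff = 1 - 123/255 = 0.517647 (inverted)
t(3,10) = 3.61 - 2.610·0.517647 = 2.259
Σt over all 11·5 pixels = 1145317/8500 ≈ 134.7431765
V = pitch²·Σt = 0.51²·1145317/8500 = 35.047

t(3,10)=2.259 V=35.047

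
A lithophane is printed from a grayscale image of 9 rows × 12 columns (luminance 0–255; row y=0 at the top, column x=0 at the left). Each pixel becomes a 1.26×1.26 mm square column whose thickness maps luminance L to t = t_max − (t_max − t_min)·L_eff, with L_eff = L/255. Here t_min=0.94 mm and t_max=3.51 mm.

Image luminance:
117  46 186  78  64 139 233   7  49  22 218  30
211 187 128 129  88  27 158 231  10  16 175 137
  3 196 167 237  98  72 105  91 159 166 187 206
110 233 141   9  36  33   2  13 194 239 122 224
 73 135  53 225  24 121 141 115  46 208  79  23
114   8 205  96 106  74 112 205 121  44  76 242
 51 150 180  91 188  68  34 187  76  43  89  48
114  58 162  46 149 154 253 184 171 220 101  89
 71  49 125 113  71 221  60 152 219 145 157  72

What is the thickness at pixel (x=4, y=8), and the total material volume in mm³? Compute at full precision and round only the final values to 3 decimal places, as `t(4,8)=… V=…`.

span = t_max - t_min = 3.51 - 0.94 = 2.570
L(4,8) = 71, L_eff = 71/255 = 0.278431
t(4,8) = 3.51 - 2.570·0.278431 = 2.794
Σt over all 9·12 pixels = 1598347/6375 ≈ 250.7210980
V = pitch²·Σt = 1.26²·1598347/6375 = 398.045

t(4,8)=2.794 V=398.045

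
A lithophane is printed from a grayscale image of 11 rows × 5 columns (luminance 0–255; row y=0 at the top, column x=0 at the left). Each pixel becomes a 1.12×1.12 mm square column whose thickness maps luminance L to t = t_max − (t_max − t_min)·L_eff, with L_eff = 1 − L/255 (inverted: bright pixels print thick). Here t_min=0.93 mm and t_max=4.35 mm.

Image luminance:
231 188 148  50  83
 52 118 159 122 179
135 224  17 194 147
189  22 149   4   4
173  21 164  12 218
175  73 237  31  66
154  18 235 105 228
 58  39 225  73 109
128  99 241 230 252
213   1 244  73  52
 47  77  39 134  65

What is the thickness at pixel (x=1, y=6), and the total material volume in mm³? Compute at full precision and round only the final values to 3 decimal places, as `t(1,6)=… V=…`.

t(1,6)=1.171 V=177.285

span = t_max - t_min = 4.35 - 0.93 = 3.420
L(1,6) = 18, L_eff = 1 - 18/255 = 0.929412 (inverted)
t(1,6) = 4.35 - 3.420·0.929412 = 1.171
Σt over all 11·5 pixels = 1201311/8500 ≈ 141.3307059
V = pitch²·Σt = 1.12²·1201311/8500 = 177.285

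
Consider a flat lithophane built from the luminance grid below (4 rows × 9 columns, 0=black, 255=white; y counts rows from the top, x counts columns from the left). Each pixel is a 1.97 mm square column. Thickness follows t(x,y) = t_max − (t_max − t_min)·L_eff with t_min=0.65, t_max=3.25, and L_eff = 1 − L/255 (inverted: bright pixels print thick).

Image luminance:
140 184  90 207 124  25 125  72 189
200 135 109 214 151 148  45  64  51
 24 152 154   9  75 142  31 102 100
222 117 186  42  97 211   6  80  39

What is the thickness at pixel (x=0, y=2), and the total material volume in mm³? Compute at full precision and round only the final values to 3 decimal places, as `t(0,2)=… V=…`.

span = t_max - t_min = 3.25 - 0.65 = 2.600
L(0,2) = 24, L_eff = 1 - 24/255 = 0.905882 (inverted)
t(0,2) = 3.25 - 2.600·0.905882 = 0.895
Σt over all 4·9 pixels = 27547/425 ≈ 64.8164706
V = pitch²·Σt = 1.97²·27547/425 = 251.546

t(0,2)=0.895 V=251.546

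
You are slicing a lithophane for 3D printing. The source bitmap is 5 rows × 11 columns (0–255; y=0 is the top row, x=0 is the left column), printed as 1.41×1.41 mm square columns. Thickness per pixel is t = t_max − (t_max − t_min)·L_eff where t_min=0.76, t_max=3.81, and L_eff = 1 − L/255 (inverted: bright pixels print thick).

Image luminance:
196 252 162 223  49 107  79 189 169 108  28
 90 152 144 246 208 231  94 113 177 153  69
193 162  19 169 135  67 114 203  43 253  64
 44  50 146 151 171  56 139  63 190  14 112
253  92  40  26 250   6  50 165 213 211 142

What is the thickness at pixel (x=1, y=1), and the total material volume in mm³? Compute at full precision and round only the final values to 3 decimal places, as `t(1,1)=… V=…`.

span = t_max - t_min = 3.81 - 0.76 = 3.050
L(1,1) = 152, L_eff = 1 - 152/255 = 0.403922 (inverted)
t(1,1) = 3.81 - 3.050·0.403922 = 2.578
Σt over all 5·11 pixels = 8735/68 ≈ 128.4558824
V = pitch²·Σt = 1.41²·8735/68 = 255.383

t(1,1)=2.578 V=255.383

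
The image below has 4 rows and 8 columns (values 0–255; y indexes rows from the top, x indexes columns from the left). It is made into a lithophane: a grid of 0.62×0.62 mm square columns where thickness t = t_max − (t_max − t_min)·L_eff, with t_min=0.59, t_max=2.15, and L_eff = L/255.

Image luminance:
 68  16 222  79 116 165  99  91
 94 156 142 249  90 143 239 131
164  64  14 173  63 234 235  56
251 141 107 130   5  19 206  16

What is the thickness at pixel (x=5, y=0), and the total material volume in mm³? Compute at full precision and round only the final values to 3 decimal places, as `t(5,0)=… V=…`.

span = t_max - t_min = 2.15 - 0.59 = 1.560
L(5,0) = 165, L_eff = 165/255 = 0.647059
t(5,0) = 2.15 - 1.560·0.647059 = 1.141
Σt over all 4·8 pixels = 44.464
V = pitch²·Σt = 0.62²·44.464 = 17.092

t(5,0)=1.141 V=17.092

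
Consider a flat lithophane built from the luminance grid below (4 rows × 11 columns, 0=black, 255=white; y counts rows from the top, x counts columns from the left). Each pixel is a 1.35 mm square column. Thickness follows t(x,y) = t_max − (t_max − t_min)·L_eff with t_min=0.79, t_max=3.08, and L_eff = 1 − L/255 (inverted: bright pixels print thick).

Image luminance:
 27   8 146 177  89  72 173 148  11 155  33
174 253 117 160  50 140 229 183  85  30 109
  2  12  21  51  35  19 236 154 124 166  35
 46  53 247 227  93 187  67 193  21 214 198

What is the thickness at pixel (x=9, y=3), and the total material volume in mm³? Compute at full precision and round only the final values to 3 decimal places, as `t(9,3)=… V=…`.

t(9,3)=2.712 V=144.693

span = t_max - t_min = 3.08 - 0.79 = 2.290
L(9,3) = 214, L_eff = 1 - 214/255 = 0.160784 (inverted)
t(9,3) = 3.08 - 2.290·0.160784 = 2.712
Σt over all 4·11 pixels = 202451/2550 ≈ 79.3925490
V = pitch²·Σt = 1.35²·202451/2550 = 144.693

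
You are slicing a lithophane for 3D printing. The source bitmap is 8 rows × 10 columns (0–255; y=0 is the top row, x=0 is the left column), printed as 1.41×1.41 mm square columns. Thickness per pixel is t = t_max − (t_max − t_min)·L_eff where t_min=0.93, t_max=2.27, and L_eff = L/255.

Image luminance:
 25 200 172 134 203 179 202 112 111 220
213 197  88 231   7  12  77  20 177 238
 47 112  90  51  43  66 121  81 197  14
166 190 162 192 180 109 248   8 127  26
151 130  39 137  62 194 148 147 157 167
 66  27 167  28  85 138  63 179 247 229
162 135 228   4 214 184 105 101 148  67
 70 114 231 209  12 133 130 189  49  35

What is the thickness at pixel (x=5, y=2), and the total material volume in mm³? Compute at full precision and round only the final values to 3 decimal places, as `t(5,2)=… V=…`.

t(5,2)=1.923 V=255.219

span = t_max - t_min = 2.27 - 0.93 = 1.340
L(5,2) = 66, L_eff = 66/255 = 0.258824
t(5,2) = 2.27 - 1.340·0.258824 = 1.923
Σt over all 8·10 pixels = 1636757/12750 ≈ 128.3730980
V = pitch²·Σt = 1.41²·1636757/12750 = 255.219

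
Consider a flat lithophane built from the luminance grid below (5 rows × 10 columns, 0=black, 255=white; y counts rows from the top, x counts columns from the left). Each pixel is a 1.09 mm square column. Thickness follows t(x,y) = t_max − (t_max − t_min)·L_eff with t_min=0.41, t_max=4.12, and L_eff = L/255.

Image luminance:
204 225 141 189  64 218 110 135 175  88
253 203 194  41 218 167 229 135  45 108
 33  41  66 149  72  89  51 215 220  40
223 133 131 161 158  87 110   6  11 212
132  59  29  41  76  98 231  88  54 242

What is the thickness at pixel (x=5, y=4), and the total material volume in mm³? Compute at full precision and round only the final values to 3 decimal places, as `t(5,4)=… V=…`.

t(5,4)=2.694 V=134.120

span = t_max - t_min = 4.12 - 0.41 = 3.710
L(5,4) = 98, L_eff = 98/255 = 0.384314
t(5,4) = 4.12 - 3.710·0.384314 = 2.694
Σt over all 5·10 pixels = 28786/255 ≈ 112.8862745
V = pitch²·Σt = 1.09²·28786/255 = 134.120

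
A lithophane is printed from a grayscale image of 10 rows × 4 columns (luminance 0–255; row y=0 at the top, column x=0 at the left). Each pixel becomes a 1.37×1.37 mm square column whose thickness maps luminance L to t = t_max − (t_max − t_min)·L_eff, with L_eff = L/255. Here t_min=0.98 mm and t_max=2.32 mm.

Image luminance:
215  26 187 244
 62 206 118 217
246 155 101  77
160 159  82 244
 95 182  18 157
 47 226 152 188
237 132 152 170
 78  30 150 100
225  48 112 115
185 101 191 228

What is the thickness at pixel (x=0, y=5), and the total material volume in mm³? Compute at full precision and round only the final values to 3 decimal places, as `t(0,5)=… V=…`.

span = t_max - t_min = 2.32 - 0.98 = 1.340
L(0,5) = 47, L_eff = 47/255 = 0.184314
t(0,5) = 2.32 - 1.340·0.184314 = 2.073
Σt over all 10·4 pixels = 396697/6375 ≈ 62.2269804
V = pitch²·Σt = 1.37²·396697/6375 = 116.794

t(0,5)=2.073 V=116.794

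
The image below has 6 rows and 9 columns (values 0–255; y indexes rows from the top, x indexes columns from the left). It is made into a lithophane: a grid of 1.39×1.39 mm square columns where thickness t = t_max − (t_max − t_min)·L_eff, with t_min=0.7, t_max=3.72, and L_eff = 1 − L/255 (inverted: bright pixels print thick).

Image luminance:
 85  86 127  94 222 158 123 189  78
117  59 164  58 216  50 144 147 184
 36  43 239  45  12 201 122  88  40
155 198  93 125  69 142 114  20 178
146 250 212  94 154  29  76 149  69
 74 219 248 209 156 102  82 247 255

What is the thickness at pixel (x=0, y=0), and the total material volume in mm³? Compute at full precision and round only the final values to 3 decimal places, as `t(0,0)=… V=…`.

span = t_max - t_min = 3.72 - 0.7 = 3.020
L(0,0) = 85, L_eff = 1 - 85/255 = 0.666667 (inverted)
t(0,0) = 3.72 - 3.020·0.666667 = 1.707
Σt over all 6·9 pixels = 768871/6375 ≈ 120.6072157
V = pitch²·Σt = 1.39²·768871/6375 = 233.025

t(0,0)=1.707 V=233.025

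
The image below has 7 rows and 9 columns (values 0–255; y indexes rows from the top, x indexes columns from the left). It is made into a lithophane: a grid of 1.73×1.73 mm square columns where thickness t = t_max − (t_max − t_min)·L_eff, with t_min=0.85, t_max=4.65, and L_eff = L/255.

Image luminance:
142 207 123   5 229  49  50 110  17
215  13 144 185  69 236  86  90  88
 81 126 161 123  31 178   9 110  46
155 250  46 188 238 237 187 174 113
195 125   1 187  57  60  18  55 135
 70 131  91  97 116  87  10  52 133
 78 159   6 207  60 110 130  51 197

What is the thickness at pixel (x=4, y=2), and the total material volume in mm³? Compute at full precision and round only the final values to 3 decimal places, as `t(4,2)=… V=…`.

span = t_max - t_min = 4.65 - 0.85 = 3.800
L(4,2) = 31, L_eff = 31/255 = 0.121569
t(4,2) = 4.65 - 3.800·0.121569 = 4.188
Σt over all 7·9 pixels = 952241/5100 ≈ 186.7139216
V = pitch²·Σt = 1.73²·952241/5100 = 558.816

t(4,2)=4.188 V=558.816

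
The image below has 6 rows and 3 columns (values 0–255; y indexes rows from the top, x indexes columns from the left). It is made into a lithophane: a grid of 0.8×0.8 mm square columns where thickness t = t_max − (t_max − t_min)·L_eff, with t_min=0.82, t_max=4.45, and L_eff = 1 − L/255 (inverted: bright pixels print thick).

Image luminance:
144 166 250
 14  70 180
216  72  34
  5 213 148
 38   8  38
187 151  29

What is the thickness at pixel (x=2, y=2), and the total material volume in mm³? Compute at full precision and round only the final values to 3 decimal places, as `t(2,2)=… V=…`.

t(2,2)=1.304 V=27.330

span = t_max - t_min = 4.45 - 0.82 = 3.630
L(2,2) = 34, L_eff = 1 - 34/255 = 0.866667 (inverted)
t(2,2) = 4.45 - 3.630·0.866667 = 1.304
Σt over all 6·3 pixels = 362983/8500 ≈ 42.7038824
V = pitch²·Σt = 0.8²·362983/8500 = 27.330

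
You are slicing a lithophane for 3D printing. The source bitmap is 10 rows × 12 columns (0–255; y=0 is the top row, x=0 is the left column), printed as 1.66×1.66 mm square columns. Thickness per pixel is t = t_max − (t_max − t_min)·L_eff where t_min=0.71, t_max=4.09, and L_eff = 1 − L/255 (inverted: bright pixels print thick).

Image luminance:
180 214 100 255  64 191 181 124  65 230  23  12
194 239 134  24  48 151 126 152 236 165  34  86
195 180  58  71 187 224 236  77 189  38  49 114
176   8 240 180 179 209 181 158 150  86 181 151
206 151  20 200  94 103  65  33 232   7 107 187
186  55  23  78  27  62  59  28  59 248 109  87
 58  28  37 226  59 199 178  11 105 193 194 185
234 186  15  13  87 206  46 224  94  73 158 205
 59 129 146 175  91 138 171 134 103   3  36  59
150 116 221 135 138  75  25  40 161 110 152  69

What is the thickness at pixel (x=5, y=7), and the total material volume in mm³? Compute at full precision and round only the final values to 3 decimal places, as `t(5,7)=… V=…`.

span = t_max - t_min = 4.09 - 0.71 = 3.380
L(5,7) = 206, L_eff = 1 - 206/255 = 0.192157 (inverted)
t(5,7) = 4.09 - 3.380·0.192157 = 3.441
Σt over all 10·12 pixels = 3591049/12750 ≈ 281.6509020
V = pitch²·Σt = 1.66²·3591049/12750 = 776.117

t(5,7)=3.441 V=776.117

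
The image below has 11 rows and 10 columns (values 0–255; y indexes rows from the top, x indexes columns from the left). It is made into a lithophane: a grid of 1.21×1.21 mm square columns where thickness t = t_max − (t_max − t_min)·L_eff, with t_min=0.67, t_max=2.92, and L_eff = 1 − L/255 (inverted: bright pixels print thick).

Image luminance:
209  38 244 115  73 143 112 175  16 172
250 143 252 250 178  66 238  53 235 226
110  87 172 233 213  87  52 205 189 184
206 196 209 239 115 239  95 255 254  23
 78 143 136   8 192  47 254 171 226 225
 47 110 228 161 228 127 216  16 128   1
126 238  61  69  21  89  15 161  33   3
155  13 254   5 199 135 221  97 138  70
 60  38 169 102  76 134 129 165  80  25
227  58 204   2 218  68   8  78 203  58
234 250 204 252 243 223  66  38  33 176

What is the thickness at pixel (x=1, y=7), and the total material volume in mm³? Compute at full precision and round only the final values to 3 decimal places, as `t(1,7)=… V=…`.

t(1,7)=0.785 V=304.485

span = t_max - t_min = 2.92 - 0.67 = 2.250
L(1,7) = 13, L_eff = 1 - 13/255 = 0.949020 (inverted)
t(1,7) = 2.92 - 2.250·0.949020 = 0.785
Σt over all 11·10 pixels = 70709/340 ≈ 207.9676471
V = pitch²·Σt = 1.21²·70709/340 = 304.485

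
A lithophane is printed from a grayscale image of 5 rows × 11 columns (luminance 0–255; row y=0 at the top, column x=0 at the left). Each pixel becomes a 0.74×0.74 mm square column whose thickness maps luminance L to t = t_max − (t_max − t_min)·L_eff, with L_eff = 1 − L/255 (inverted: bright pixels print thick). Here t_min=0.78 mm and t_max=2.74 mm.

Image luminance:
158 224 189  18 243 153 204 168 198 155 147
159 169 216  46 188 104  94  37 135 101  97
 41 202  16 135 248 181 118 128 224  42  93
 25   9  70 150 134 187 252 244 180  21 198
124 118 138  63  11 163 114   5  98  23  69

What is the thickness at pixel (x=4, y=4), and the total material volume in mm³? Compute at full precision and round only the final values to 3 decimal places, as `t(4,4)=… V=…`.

t(4,4)=0.865 V=53.069

span = t_max - t_min = 2.74 - 0.78 = 1.960
L(4,4) = 11, L_eff = 1 - 11/255 = 0.956863 (inverted)
t(4,4) = 2.74 - 1.960·0.956863 = 0.865
Σt over all 5·11 pixels = 1235621/12750 ≈ 96.9114510
V = pitch²·Σt = 0.74²·1235621/12750 = 53.069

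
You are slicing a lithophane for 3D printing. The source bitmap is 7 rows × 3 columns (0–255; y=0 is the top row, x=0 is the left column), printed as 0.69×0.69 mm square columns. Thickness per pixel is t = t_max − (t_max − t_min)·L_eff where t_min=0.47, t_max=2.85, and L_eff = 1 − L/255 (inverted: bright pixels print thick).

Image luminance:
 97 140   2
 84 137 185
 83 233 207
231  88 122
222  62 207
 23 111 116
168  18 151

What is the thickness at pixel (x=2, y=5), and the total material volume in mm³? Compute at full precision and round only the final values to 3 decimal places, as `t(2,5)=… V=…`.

span = t_max - t_min = 2.85 - 0.47 = 2.380
L(2,5) = 116, L_eff = 1 - 116/255 = 0.545098 (inverted)
t(2,5) = 2.85 - 2.380·0.545098 = 1.553
Σt over all 7·3 pixels = 52423/1500 ≈ 34.9486667
V = pitch²·Σt = 0.69²·52423/1500 = 16.639

t(2,5)=1.553 V=16.639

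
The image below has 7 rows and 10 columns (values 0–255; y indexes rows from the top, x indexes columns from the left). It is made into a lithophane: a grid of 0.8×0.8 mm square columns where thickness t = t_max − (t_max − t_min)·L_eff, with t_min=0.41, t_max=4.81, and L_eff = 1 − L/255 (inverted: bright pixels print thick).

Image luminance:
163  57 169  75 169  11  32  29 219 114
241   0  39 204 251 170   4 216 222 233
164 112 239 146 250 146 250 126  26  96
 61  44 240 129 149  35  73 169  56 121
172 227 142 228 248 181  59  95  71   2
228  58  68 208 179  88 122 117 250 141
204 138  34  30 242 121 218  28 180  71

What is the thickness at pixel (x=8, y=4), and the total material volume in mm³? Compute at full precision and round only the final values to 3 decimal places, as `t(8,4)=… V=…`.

span = t_max - t_min = 4.81 - 0.41 = 4.400
L(8,4) = 71, L_eff = 1 - 71/255 = 0.721569 (inverted)
t(8,4) = 4.81 - 4.400·0.721569 = 1.635
Σt over all 7·10 pixels = 97357/510 ≈ 190.8960784
V = pitch²·Σt = 0.8²·97357/510 = 122.173

t(8,4)=1.635 V=122.173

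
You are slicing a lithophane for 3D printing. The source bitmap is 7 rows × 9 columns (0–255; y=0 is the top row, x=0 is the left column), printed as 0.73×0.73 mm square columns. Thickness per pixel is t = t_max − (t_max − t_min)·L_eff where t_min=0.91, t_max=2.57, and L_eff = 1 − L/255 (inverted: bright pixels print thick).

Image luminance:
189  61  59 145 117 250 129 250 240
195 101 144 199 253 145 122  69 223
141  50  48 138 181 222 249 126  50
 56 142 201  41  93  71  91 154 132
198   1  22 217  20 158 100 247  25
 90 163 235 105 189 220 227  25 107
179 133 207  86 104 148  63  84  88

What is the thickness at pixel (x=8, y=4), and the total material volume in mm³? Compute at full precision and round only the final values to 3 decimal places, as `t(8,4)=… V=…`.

t(8,4)=1.073 V=60.101

span = t_max - t_min = 2.57 - 0.91 = 1.660
L(8,4) = 25, L_eff = 1 - 25/255 = 0.901961 (inverted)
t(8,4) = 2.57 - 1.660·0.901961 = 1.073
Σt over all 7·9 pixels = 2875903/25500 ≈ 112.7805098
V = pitch²·Σt = 0.73²·2875903/25500 = 60.101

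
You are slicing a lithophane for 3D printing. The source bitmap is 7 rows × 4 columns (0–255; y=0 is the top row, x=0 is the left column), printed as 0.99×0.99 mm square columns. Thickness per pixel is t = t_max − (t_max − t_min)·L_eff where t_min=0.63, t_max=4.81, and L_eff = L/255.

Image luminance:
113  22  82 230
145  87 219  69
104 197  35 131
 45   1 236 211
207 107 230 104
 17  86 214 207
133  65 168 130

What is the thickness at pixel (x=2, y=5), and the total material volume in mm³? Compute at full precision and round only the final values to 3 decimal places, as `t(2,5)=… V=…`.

t(2,5)=1.302 V=74.243

span = t_max - t_min = 4.81 - 0.63 = 4.180
L(2,5) = 214, L_eff = 214/255 = 0.839216
t(2,5) = 4.81 - 4.180·0.839216 = 1.302
Σt over all 7·4 pixels = 193163/2550 ≈ 75.7501961
V = pitch²·Σt = 0.99²·193163/2550 = 74.243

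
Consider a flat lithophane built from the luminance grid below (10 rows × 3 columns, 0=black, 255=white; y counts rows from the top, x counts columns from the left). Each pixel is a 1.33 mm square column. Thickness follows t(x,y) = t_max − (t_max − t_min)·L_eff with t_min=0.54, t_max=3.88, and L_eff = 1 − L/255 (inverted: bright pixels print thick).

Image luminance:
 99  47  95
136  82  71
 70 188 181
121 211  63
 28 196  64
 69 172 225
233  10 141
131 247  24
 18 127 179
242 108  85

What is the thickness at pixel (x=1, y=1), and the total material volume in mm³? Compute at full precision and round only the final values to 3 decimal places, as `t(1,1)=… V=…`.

t(1,1)=1.614 V=113.525

span = t_max - t_min = 3.88 - 0.54 = 3.340
L(1,1) = 82, L_eff = 1 - 82/255 = 0.678431 (inverted)
t(1,1) = 3.88 - 3.340·0.678431 = 1.614
Σt over all 10·3 pixels = 272757/4250 ≈ 64.1781176
V = pitch²·Σt = 1.33²·272757/4250 = 113.525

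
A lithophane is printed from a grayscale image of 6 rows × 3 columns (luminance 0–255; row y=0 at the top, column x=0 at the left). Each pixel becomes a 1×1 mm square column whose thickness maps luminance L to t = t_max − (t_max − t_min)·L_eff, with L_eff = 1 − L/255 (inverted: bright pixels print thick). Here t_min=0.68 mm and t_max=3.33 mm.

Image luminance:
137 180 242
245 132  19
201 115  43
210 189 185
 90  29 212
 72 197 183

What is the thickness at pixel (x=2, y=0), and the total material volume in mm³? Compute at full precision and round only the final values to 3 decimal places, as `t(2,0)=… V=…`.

t(2,0)=3.195 V=40.101

span = t_max - t_min = 3.33 - 0.68 = 2.650
L(2,0) = 242, L_eff = 1 - 242/255 = 0.050980 (inverted)
t(2,0) = 3.33 - 2.650·0.050980 = 3.195
Σt over all 6·3 pixels = 204517/5100 ≈ 40.1013725
V = pitch²·Σt = 1²·204517/5100 = 40.101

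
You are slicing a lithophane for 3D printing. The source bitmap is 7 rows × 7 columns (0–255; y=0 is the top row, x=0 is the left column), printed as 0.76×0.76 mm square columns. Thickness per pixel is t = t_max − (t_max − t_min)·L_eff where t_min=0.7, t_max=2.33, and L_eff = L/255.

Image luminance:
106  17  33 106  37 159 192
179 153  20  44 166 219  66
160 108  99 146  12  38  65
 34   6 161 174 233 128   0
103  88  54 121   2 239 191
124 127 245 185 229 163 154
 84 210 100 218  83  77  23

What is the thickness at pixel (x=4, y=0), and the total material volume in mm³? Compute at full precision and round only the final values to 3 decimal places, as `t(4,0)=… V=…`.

t(4,0)=2.093 V=44.970

span = t_max - t_min = 2.33 - 0.7 = 1.630
L(4,0) = 37, L_eff = 37/255 = 0.145098
t(4,0) = 2.33 - 1.630·0.145098 = 2.093
Σt over all 7·7 pixels = 496333/6375 ≈ 77.8561569
V = pitch²·Σt = 0.76²·496333/6375 = 44.970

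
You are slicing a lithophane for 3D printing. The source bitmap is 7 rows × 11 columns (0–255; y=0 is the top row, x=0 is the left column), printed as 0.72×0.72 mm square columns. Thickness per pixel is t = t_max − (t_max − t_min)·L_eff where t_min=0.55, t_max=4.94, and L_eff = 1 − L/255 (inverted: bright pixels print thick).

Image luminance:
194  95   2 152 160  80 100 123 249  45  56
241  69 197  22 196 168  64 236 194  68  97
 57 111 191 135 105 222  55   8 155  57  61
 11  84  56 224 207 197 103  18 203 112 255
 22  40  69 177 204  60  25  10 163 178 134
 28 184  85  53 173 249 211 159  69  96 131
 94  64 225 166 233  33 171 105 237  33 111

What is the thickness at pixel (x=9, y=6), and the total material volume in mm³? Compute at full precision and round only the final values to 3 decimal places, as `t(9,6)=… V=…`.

span = t_max - t_min = 4.94 - 0.55 = 4.390
L(9,6) = 33, L_eff = 1 - 33/255 = 0.870588 (inverted)
t(9,6) = 4.94 - 4.390·0.870588 = 1.118
Σt over all 7·11 pixels = 2609189/12750 ≈ 204.6422745
V = pitch²·Σt = 0.72²·2609189/12750 = 106.087

t(9,6)=1.118 V=106.087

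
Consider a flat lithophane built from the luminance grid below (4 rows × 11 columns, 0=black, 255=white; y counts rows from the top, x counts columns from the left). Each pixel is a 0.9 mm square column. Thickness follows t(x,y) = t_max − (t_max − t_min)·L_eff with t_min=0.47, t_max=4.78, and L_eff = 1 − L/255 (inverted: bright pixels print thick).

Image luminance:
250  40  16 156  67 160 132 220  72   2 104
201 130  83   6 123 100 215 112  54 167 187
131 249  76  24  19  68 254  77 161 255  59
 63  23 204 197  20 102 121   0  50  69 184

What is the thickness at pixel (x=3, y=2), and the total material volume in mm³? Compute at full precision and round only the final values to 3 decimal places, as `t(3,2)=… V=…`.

span = t_max - t_min = 4.78 - 0.47 = 4.310
L(3,2) = 24, L_eff = 1 - 24/255 = 0.905882 (inverted)
t(3,2) = 4.78 - 4.310·0.905882 = 0.876
Σt over all 4·11 pixels = 2683633/25500 ≈ 105.2405098
V = pitch²·Σt = 0.9²·2683633/25500 = 85.245

t(3,2)=0.876 V=85.245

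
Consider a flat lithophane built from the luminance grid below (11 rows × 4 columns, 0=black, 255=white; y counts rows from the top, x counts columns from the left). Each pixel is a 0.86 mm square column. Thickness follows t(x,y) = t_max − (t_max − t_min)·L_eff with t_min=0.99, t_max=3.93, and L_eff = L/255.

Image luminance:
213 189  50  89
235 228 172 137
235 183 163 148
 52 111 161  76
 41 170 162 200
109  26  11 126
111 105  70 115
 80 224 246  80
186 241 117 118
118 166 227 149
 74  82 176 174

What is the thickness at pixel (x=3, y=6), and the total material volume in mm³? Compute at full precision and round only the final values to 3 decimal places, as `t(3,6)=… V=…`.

t(3,6)=2.604 V=75.484

span = t_max - t_min = 3.93 - 0.99 = 2.940
L(3,6) = 115, L_eff = 115/255 = 0.450980
t(3,6) = 3.93 - 2.940·0.450980 = 2.604
Σt over all 11·4 pixels = 216878/2125 ≈ 102.0602353
V = pitch²·Σt = 0.86²·216878/2125 = 75.484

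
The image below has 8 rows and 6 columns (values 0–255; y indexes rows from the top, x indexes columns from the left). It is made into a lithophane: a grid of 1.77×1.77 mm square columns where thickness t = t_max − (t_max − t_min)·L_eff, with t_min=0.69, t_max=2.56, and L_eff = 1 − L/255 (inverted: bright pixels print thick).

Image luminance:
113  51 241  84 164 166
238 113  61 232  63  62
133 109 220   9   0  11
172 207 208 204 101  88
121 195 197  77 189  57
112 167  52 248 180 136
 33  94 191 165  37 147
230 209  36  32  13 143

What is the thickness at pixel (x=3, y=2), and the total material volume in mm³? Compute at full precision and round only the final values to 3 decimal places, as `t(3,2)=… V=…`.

span = t_max - t_min = 2.56 - 0.69 = 1.870
L(3,2) = 9, L_eff = 1 - 9/255 = 0.964706 (inverted)
t(3,2) = 2.56 - 1.870·0.964706 = 0.756
Σt over all 8·6 pixels = 77.934
V = pitch²·Σt = 1.77²·77.934 = 244.159

t(3,2)=0.756 V=244.159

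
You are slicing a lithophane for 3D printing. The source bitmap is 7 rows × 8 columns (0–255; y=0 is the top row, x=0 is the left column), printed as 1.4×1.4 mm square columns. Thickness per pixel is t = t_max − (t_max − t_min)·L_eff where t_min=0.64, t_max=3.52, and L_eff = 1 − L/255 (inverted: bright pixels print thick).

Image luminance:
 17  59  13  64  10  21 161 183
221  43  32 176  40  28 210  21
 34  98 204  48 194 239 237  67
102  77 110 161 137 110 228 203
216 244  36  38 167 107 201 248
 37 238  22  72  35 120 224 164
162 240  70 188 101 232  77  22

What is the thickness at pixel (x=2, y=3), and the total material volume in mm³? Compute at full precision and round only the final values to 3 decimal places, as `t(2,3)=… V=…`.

span = t_max - t_min = 3.52 - 0.64 = 2.880
L(2,3) = 110, L_eff = 1 - 110/255 = 0.568627 (inverted)
t(2,3) = 3.52 - 2.880·0.568627 = 1.882
Σt over all 7·8 pixels = 239576/2125 ≈ 112.7416471
V = pitch²·Σt = 1.4²·239576/2125 = 220.974

t(2,3)=1.882 V=220.974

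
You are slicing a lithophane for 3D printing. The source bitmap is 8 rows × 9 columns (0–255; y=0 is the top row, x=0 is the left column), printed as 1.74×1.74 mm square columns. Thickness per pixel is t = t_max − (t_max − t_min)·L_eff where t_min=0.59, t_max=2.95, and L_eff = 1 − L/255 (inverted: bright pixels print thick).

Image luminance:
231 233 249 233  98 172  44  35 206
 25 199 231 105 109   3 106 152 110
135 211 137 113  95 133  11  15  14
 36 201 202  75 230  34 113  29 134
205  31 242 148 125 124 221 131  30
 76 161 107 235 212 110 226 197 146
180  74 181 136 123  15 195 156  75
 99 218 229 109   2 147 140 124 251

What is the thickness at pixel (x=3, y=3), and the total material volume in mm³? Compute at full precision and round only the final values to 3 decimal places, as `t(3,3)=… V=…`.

t(3,3)=1.284 V=398.727

span = t_max - t_min = 2.95 - 0.59 = 2.360
L(3,3) = 75, L_eff = 1 - 75/255 = 0.705882 (inverted)
t(3,3) = 2.95 - 2.360·0.705882 = 1.284
Σt over all 8·9 pixels = 167914/1275 ≈ 131.6972549
V = pitch²·Σt = 1.74²·167914/1275 = 398.727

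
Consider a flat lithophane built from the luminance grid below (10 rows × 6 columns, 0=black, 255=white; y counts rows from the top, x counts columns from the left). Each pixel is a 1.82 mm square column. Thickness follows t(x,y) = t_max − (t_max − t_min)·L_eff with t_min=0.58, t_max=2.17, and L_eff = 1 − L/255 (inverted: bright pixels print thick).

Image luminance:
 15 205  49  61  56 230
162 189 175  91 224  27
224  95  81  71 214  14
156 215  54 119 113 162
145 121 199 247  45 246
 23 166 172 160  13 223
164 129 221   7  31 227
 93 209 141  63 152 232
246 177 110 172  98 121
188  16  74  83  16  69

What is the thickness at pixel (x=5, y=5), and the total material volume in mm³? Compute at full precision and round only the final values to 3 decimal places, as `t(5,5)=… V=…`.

t(5,5)=1.970 V=276.392

span = t_max - t_min = 2.17 - 0.58 = 1.590
L(5,5) = 223, L_eff = 1 - 223/255 = 0.125490 (inverted)
t(5,5) = 2.17 - 1.590·0.125490 = 1.970
Σt over all 10·6 pixels = 709253/8500 ≈ 83.4415294
V = pitch²·Σt = 1.82²·709253/8500 = 276.392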